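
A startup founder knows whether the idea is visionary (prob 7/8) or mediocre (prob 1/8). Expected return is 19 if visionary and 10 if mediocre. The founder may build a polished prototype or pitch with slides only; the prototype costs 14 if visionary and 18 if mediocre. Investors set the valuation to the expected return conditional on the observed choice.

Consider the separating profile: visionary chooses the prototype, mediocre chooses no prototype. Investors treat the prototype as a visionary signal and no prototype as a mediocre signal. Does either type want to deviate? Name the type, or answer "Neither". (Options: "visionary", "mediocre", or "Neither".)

The prototype pays 19; no prototype pays 10.
visionary: assigned the prototype, nets 19 − 14 = 5; deviating to no prototype nets 10.
mediocre: assigned no prototype, nets 10; deviating to the prototype nets 19 − 18 = 1.
The visionary type gains 5 by deviating.

visionary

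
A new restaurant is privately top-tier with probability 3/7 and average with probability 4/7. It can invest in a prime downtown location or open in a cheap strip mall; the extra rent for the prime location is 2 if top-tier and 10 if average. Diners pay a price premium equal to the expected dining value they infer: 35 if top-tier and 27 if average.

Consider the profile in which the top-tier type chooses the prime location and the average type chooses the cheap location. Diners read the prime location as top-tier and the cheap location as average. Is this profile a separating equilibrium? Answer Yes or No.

Under these beliefs, the prime location earns price premium 35 and the cheap location earns price premium 27.
top-tier: the prime location nets 35 − 2 = 33; the cheap location nets 27. top-tier prefers the prime location.
average: the prime location nets 35 − 10 = 25; the cheap location nets 27. average prefers the cheap location.
Neither type deviates, so the separating profile is an equilibrium.

Yes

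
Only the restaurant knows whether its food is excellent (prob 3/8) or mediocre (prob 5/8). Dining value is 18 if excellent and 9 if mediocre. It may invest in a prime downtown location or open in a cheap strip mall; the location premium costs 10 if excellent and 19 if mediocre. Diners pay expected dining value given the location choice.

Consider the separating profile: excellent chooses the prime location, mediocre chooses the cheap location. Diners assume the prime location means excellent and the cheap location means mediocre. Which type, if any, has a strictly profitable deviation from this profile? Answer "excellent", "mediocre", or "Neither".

excellent

The prime location pays 18; the cheap location pays 9.
excellent: assigned the prime location, nets 18 − 10 = 8; deviating to the cheap location nets 9.
mediocre: assigned the cheap location, nets 9; deviating to the prime location nets 18 − 19 = -1.
The excellent type gains 1 by deviating.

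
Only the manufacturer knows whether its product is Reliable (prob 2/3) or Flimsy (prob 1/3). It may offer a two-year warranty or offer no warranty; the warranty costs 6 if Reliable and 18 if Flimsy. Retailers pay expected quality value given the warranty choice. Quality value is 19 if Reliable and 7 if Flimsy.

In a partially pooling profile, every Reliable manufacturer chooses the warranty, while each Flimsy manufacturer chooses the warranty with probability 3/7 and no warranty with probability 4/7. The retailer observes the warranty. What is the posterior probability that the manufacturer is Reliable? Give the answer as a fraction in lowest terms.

14/17

P(the warranty) = (2/3)·1 + (1/3)·(3/7) = 17/21.
By Bayes' rule, P(Reliable | the warranty) = (2/3) / (17/21) = 14/17.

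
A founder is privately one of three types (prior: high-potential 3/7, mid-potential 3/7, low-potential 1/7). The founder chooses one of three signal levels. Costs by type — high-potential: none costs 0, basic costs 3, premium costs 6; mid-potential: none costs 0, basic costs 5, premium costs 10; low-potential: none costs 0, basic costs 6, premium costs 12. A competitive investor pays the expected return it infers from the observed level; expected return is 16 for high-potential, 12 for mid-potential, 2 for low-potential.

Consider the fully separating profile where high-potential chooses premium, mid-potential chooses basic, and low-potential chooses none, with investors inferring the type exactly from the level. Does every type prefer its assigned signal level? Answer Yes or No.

No

Separating valuations: premium → 16, basic → 12, none → 2.
high-potential (assigned premium): none: 2 − 0 = 2; basic: 12 − 3 = 9; premium: 16 − 6 = 10. high-potential stays.
mid-potential (assigned basic): none: 2 − 0 = 2; basic: 12 − 5 = 7; premium: 16 − 10 = 6. mid-potential stays.
low-potential (assigned none): none: 2 − 0 = 2; basic: 12 − 6 = 6; premium: 16 − 12 = 4. low-potential prefers basic.
At least one type deviates; the separating profile fails.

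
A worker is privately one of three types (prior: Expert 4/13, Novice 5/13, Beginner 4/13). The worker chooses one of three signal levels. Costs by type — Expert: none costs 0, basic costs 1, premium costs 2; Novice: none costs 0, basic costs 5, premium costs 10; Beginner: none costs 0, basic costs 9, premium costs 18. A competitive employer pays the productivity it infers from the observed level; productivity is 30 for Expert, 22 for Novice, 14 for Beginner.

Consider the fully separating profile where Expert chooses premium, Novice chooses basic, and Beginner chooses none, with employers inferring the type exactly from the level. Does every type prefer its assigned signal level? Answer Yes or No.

Separating wages: premium → 30, basic → 22, none → 14.
Expert (assigned premium): none: 14 − 0 = 14; basic: 22 − 1 = 21; premium: 30 − 2 = 28. Expert stays.
Novice (assigned basic): none: 14 − 0 = 14; basic: 22 − 5 = 17; premium: 30 − 10 = 20. Novice prefers premium.
Beginner (assigned none): none: 14 − 0 = 14; basic: 22 − 9 = 13; premium: 30 − 18 = 12. Beginner stays.
At least one type deviates; the separating profile fails.

No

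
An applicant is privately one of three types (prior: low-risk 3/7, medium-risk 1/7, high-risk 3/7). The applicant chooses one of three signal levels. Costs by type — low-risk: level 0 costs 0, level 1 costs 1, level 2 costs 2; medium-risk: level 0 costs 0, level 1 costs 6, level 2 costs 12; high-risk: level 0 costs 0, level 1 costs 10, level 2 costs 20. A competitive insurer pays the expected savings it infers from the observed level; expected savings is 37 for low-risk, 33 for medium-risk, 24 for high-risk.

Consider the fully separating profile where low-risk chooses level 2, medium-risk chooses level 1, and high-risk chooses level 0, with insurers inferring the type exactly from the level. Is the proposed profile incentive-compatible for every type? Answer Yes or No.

Yes

Separating rebates: level 2 → 37, level 1 → 33, level 0 → 24.
low-risk (assigned level 2): level 0: 24 − 0 = 24; level 1: 33 − 1 = 32; level 2: 37 − 2 = 35. low-risk stays.
medium-risk (assigned level 1): level 0: 24 − 0 = 24; level 1: 33 − 6 = 27; level 2: 37 − 12 = 25. medium-risk stays.
high-risk (assigned level 0): level 0: 24 − 0 = 24; level 1: 33 − 10 = 23; level 2: 37 − 20 = 17. high-risk stays.
Every type prefers its assigned level; separation holds.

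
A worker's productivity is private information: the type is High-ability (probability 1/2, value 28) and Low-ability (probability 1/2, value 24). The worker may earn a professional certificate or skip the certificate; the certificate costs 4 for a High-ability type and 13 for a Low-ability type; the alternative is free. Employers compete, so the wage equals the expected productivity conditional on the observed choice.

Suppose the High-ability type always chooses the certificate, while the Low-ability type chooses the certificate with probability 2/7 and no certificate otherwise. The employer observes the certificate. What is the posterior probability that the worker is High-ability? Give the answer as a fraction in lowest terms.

7/9

P(the certificate) = (1/2)·1 + (1/2)·(2/7) = 9/14.
By Bayes' rule, P(High-ability | the certificate) = (1/2) / (9/14) = 7/9.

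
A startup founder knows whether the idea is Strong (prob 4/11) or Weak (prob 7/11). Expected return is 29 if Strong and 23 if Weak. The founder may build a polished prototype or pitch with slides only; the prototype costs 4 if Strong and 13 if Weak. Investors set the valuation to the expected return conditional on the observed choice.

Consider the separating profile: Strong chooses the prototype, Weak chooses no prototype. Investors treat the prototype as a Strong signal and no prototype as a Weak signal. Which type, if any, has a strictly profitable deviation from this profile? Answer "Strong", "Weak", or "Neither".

The prototype pays 29; no prototype pays 23.
Strong: assigned the prototype, nets 29 − 4 = 25; deviating to no prototype nets 23.
Weak: assigned no prototype, nets 23; deviating to the prototype nets 29 − 13 = 16.
Both types strictly prefer their assigned action; no profitable deviation.

Neither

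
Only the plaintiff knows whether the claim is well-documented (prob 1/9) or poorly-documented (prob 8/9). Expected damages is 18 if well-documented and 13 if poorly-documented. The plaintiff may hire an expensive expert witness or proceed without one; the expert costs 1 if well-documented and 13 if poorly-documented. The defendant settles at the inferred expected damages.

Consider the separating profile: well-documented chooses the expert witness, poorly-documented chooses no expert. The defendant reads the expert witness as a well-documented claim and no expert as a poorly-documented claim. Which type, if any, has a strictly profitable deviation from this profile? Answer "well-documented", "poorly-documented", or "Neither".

Neither

The expert witness pays 18; no expert pays 13.
well-documented: assigned the expert witness, nets 18 − 1 = 17; deviating to no expert nets 13.
poorly-documented: assigned no expert, nets 13; deviating to the expert witness nets 18 − 13 = 5.
Both types strictly prefer their assigned action; no profitable deviation.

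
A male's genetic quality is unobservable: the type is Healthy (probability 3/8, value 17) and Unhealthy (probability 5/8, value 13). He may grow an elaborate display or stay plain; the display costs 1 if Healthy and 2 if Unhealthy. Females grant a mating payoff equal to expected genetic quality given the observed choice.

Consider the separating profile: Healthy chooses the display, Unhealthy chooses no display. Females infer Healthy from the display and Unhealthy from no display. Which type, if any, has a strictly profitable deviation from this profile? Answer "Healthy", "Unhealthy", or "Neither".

Unhealthy

The display pays 17; no display pays 13.
Healthy: assigned the display, nets 17 − 1 = 16; deviating to no display nets 13.
Unhealthy: assigned no display, nets 13; deviating to the display nets 17 − 2 = 15.
The Unhealthy type gains 2 by deviating.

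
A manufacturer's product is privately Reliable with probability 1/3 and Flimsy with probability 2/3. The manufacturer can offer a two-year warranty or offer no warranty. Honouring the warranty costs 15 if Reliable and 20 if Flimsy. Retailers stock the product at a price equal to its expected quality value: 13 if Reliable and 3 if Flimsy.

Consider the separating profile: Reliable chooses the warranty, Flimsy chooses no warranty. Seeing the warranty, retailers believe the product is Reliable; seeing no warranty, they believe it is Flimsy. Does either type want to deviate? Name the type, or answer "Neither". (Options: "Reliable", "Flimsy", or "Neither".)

Reliable

The warranty pays 13; no warranty pays 3.
Reliable: assigned the warranty, nets 13 − 15 = -2; deviating to no warranty nets 3.
Flimsy: assigned no warranty, nets 3; deviating to the warranty nets 13 − 20 = -7.
The Reliable type gains 5 by deviating.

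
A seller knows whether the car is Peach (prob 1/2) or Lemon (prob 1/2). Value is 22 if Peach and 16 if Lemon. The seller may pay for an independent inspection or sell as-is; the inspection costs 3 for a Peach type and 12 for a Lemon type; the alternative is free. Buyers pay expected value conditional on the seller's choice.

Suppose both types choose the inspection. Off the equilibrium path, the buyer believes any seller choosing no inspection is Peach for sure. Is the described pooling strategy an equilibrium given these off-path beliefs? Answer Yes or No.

No

On path, the buyer holds the prior and pays 1/2·22 + 1/2·16 = 19. Off path (no inspection), believing Peach, it pays 22.
Peach: the inspection nets 19 − 3 = 16; no inspection nets 22. Peach would deviate.
Lemon: the inspection nets 19 − 12 = 7; no inspection nets 22. Lemon would deviate.
A type deviates, so pooling fails.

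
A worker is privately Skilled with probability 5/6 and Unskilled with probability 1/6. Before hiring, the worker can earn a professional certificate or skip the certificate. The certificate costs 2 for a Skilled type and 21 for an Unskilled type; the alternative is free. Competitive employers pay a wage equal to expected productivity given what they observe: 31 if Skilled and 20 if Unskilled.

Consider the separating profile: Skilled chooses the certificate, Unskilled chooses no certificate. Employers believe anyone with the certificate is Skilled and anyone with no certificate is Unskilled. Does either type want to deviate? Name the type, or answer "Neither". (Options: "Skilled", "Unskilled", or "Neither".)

The certificate pays 31; no certificate pays 20.
Skilled: assigned the certificate, nets 31 − 2 = 29; deviating to no certificate nets 20.
Unskilled: assigned no certificate, nets 20; deviating to the certificate nets 31 − 21 = 10.
Both types strictly prefer their assigned action; no profitable deviation.

Neither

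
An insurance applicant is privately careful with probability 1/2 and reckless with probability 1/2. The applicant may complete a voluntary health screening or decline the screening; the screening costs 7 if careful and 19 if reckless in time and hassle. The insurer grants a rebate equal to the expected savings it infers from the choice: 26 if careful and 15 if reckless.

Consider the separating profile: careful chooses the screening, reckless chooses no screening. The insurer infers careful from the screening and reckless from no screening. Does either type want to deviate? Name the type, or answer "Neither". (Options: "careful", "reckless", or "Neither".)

Neither

The screening pays 26; no screening pays 15.
careful: assigned the screening, nets 26 − 7 = 19; deviating to no screening nets 15.
reckless: assigned no screening, nets 15; deviating to the screening nets 26 − 19 = 7.
Both types strictly prefer their assigned action; no profitable deviation.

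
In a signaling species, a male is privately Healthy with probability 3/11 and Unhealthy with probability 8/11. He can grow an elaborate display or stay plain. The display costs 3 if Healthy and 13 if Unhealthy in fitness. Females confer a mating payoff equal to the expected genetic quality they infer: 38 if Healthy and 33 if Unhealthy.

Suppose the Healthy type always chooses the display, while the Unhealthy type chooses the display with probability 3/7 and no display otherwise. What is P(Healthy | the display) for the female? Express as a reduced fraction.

7/15

P(the display) = (3/11)·1 + (8/11)·(3/7) = 45/77.
By Bayes' rule, P(Healthy | the display) = (3/11) / (45/77) = 7/15.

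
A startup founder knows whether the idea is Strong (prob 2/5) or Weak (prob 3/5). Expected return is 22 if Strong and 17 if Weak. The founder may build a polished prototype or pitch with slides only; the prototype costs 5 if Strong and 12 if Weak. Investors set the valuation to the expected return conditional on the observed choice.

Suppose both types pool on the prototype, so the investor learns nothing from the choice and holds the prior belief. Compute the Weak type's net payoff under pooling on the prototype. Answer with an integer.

Pooled valuation = 2/5·22 + 3/5·17 = 19.
Weak pays cost 12 for the prototype, so net payoff = 19 − 12 = 7.

7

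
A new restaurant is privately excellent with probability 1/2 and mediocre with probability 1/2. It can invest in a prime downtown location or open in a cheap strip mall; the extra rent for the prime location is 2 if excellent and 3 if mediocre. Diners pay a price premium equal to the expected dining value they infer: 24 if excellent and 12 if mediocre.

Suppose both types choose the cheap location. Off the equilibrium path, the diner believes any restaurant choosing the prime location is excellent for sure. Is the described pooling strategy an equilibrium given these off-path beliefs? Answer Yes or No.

No

On path, the diner holds the prior and pays 1/2·24 + 1/2·12 = 18. Off path (the prime location), believing excellent, it pays 24.
excellent: the cheap location nets 18; the prime location nets 24 − 2 = 22. excellent would deviate.
mediocre: the cheap location nets 18; the prime location nets 24 − 3 = 21. mediocre would deviate.
A type deviates, so pooling fails.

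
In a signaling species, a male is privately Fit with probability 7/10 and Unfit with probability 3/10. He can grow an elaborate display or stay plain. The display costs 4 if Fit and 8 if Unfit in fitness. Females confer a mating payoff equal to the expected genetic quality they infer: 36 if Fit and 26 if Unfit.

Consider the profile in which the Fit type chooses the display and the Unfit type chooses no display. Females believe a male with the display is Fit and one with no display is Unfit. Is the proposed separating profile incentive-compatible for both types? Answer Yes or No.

No

Under these beliefs, the display earns mating payoff 36 and no display earns mating payoff 26.
Fit: the display nets 36 − 4 = 32; no display nets 26. Fit prefers the display.
Unfit: the display nets 36 − 8 = 28; no display nets 26. Unfit would deviate to the display.
Unfit has a profitable deviation, so the profile is not an equilibrium.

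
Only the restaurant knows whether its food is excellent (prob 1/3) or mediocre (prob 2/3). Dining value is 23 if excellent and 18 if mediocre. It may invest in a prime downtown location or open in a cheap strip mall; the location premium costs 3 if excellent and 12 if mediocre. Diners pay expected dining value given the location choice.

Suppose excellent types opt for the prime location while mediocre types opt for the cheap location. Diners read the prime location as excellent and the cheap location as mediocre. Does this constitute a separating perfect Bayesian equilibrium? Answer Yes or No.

Under these beliefs, the prime location earns price premium 23 and the cheap location earns price premium 18.
excellent: the prime location nets 23 − 3 = 20; the cheap location nets 18. excellent prefers the prime location.
mediocre: the prime location nets 23 − 12 = 11; the cheap location nets 18. mediocre prefers the cheap location.
Neither type deviates, so the separating profile is an equilibrium.

Yes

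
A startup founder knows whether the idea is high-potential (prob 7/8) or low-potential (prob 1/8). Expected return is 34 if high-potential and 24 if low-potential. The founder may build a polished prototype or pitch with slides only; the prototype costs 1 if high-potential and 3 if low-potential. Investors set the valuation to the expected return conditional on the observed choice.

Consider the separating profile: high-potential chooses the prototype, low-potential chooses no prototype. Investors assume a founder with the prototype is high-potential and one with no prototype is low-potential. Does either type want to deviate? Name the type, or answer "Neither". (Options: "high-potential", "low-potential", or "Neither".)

low-potential

The prototype pays 34; no prototype pays 24.
high-potential: assigned the prototype, nets 34 − 1 = 33; deviating to no prototype nets 24.
low-potential: assigned no prototype, nets 24; deviating to the prototype nets 34 − 3 = 31.
The low-potential type gains 7 by deviating.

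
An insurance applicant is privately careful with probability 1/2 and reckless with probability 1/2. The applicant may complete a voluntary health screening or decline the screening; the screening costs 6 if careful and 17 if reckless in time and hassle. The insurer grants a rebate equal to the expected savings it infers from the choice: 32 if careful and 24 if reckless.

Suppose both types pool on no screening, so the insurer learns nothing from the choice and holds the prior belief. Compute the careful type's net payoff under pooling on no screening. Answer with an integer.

Pooled rebate = 1/2·32 + 1/2·24 = 28.
careful pays no cost for no screening, so net payoff = 28.

28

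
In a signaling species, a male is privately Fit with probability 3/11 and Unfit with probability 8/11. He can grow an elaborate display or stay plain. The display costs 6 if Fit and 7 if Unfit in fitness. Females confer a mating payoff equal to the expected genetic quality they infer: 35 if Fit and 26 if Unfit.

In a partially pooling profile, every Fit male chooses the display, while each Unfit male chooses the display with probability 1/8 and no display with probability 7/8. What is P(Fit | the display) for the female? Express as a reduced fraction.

P(the display) = (3/11)·1 + (8/11)·(1/8) = 4/11.
By Bayes' rule, P(Fit | the display) = (3/11) / (4/11) = 3/4.

3/4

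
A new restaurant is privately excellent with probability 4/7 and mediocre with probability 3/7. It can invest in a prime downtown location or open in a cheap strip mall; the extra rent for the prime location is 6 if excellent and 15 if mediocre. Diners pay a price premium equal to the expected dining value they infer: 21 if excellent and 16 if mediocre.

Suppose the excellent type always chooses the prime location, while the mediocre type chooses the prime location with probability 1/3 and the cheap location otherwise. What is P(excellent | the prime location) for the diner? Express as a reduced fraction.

4/5

P(the prime location) = (4/7)·1 + (3/7)·(1/3) = 5/7.
By Bayes' rule, P(excellent | the prime location) = (4/7) / (5/7) = 4/5.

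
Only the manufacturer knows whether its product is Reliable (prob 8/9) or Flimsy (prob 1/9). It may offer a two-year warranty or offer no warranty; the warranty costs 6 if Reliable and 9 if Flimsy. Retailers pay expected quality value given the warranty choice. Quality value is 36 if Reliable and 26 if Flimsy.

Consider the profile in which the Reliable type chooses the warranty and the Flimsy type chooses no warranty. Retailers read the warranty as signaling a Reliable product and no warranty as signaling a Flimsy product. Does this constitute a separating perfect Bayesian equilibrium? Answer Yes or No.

Under these beliefs, the warranty earns price 36 and no warranty earns price 26.
Reliable: the warranty nets 36 − 6 = 30; no warranty nets 26. Reliable prefers the warranty.
Flimsy: the warranty nets 36 − 9 = 27; no warranty nets 26. Flimsy would deviate to the warranty.
Flimsy has a profitable deviation, so the profile is not an equilibrium.

No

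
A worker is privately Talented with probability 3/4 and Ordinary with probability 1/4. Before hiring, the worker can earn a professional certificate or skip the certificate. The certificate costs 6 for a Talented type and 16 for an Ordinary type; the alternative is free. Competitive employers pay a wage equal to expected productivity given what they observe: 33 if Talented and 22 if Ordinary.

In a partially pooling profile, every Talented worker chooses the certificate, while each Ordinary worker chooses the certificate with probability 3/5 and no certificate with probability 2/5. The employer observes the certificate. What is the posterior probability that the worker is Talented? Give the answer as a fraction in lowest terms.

P(the certificate) = (3/4)·1 + (1/4)·(3/5) = 9/10.
By Bayes' rule, P(Talented | the certificate) = (3/4) / (9/10) = 5/6.

5/6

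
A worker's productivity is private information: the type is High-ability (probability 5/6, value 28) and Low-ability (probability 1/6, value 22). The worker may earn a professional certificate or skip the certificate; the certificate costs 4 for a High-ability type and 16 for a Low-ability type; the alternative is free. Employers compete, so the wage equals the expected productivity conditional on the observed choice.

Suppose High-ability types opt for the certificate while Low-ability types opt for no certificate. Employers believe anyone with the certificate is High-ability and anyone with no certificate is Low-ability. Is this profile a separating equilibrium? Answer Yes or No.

Yes

Under these beliefs, the certificate earns wage 28 and no certificate earns wage 22.
High-ability: the certificate nets 28 − 4 = 24; no certificate nets 22. High-ability prefers the certificate.
Low-ability: the certificate nets 28 − 16 = 12; no certificate nets 22. Low-ability prefers no certificate.
Neither type deviates, so the separating profile is an equilibrium.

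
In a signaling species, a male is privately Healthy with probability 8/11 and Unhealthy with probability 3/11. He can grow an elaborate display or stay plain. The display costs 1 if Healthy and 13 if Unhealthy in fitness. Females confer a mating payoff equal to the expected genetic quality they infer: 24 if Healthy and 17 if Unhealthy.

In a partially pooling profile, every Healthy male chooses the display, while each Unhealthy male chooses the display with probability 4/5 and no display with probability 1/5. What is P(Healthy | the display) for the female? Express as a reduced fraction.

10/13

P(the display) = (8/11)·1 + (3/11)·(4/5) = 52/55.
By Bayes' rule, P(Healthy | the display) = (8/11) / (52/55) = 10/13.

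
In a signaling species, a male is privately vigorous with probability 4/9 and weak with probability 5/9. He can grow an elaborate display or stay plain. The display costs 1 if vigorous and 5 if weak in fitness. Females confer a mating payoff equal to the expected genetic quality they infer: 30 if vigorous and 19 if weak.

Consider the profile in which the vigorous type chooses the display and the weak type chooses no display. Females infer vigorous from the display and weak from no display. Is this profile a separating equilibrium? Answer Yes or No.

Under these beliefs, the display earns mating payoff 30 and no display earns mating payoff 19.
vigorous: the display nets 30 − 1 = 29; no display nets 19. vigorous prefers the display.
weak: the display nets 30 − 5 = 25; no display nets 19. weak would deviate to the display.
weak has a profitable deviation, so the profile is not an equilibrium.

No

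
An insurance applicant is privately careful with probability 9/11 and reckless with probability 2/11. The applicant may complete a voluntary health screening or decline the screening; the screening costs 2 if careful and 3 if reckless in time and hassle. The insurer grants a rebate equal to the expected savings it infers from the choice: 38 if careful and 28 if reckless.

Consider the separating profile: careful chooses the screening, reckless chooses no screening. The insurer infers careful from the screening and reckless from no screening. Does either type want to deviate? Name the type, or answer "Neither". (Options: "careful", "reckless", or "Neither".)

reckless

The screening pays 38; no screening pays 28.
careful: assigned the screening, nets 38 − 2 = 36; deviating to no screening nets 28.
reckless: assigned no screening, nets 28; deviating to the screening nets 38 − 3 = 35.
The reckless type gains 7 by deviating.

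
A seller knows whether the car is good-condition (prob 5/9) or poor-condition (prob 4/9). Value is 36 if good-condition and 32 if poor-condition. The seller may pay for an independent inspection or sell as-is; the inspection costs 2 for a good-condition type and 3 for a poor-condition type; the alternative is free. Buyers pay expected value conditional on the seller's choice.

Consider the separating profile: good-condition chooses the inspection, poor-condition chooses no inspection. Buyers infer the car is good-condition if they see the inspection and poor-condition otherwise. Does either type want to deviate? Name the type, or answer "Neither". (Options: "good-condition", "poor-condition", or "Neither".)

The inspection pays 36; no inspection pays 32.
good-condition: assigned the inspection, nets 36 − 2 = 34; deviating to no inspection nets 32.
poor-condition: assigned no inspection, nets 32; deviating to the inspection nets 36 − 3 = 33.
The poor-condition type gains 1 by deviating.

poor-condition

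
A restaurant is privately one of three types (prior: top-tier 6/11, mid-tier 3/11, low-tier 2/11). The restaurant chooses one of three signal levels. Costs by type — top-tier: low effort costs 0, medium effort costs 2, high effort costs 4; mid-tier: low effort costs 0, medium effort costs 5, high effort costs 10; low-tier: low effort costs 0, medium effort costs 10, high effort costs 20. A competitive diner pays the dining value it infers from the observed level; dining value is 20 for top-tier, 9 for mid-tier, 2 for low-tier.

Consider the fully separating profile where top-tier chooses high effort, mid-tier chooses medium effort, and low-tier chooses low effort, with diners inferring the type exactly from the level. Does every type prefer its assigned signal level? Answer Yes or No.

No

Separating price premiums: high effort → 20, medium effort → 9, low effort → 2.
top-tier (assigned high effort): low effort: 2 − 0 = 2; medium effort: 9 − 2 = 7; high effort: 20 − 4 = 16. top-tier stays.
mid-tier (assigned medium effort): low effort: 2 − 0 = 2; medium effort: 9 − 5 = 4; high effort: 20 − 10 = 10. mid-tier prefers high effort.
low-tier (assigned low effort): low effort: 2 − 0 = 2; medium effort: 9 − 10 = -1; high effort: 20 − 20 = 0. low-tier stays.
At least one type deviates; the separating profile fails.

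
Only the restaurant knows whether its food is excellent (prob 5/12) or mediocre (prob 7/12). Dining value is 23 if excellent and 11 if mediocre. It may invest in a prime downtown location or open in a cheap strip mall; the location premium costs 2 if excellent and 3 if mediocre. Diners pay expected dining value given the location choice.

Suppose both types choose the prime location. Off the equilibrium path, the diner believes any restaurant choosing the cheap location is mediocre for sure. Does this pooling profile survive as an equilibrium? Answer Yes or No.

Yes

On path, the diner holds the prior and pays 5/12·23 + 7/12·11 = 16. Off path (the cheap location), believing mediocre, it pays 11.
excellent: the prime location nets 16 − 2 = 14; the cheap location nets 11. excellent stays.
mediocre: the prime location nets 16 − 3 = 13; the cheap location nets 11. mediocre stays.
No type deviates, so pooling is sustained.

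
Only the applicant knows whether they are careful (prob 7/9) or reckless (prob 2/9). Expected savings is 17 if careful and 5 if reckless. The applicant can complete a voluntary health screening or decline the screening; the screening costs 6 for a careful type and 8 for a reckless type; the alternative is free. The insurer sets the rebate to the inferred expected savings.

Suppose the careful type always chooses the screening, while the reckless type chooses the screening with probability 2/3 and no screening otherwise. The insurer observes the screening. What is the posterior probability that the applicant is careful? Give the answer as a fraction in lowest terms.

21/25

P(the screening) = (7/9)·1 + (2/9)·(2/3) = 25/27.
By Bayes' rule, P(careful | the screening) = (7/9) / (25/27) = 21/25.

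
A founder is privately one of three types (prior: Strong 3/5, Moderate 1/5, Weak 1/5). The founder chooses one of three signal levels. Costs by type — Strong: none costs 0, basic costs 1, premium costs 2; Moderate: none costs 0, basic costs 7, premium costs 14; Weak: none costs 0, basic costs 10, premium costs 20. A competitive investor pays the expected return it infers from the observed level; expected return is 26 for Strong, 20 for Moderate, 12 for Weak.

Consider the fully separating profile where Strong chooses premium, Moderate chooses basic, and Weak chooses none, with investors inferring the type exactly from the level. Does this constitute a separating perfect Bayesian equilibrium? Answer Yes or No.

Separating valuations: premium → 26, basic → 20, none → 12.
Strong (assigned premium): none: 12 − 0 = 12; basic: 20 − 1 = 19; premium: 26 − 2 = 24. Strong stays.
Moderate (assigned basic): none: 12 − 0 = 12; basic: 20 − 7 = 13; premium: 26 − 14 = 12. Moderate stays.
Weak (assigned none): none: 12 − 0 = 12; basic: 20 − 10 = 10; premium: 26 − 20 = 6. Weak stays.
Every type prefers its assigned level; separation holds.

Yes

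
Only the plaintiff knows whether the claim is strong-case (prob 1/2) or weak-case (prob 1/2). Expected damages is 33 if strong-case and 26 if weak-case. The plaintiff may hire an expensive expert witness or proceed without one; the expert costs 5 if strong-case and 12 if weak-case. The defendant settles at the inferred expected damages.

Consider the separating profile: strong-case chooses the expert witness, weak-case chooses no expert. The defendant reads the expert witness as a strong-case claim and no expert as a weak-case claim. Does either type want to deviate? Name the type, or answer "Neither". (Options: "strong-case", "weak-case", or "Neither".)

The expert witness pays 33; no expert pays 26.
strong-case: assigned the expert witness, nets 33 − 5 = 28; deviating to no expert nets 26.
weak-case: assigned no expert, nets 26; deviating to the expert witness nets 33 − 12 = 21.
Both types strictly prefer their assigned action; no profitable deviation.

Neither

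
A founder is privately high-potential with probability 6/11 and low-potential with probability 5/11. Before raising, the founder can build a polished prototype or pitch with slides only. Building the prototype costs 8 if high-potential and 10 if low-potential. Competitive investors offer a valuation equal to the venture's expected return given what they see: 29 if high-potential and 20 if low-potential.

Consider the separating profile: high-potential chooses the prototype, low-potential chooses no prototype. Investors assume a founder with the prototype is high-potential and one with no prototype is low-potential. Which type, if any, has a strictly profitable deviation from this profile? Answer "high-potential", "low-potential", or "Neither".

The prototype pays 29; no prototype pays 20.
high-potential: assigned the prototype, nets 29 − 8 = 21; deviating to no prototype nets 20.
low-potential: assigned no prototype, nets 20; deviating to the prototype nets 29 − 10 = 19.
Both types strictly prefer their assigned action; no profitable deviation.

Neither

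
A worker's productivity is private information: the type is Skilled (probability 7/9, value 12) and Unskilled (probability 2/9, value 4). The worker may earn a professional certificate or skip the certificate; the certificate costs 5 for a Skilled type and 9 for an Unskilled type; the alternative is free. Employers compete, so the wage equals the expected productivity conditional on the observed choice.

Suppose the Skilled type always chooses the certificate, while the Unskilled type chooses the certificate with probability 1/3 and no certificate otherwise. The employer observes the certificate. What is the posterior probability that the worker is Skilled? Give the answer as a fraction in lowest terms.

P(the certificate) = (7/9)·1 + (2/9)·(1/3) = 23/27.
By Bayes' rule, P(Skilled | the certificate) = (7/9) / (23/27) = 21/23.

21/23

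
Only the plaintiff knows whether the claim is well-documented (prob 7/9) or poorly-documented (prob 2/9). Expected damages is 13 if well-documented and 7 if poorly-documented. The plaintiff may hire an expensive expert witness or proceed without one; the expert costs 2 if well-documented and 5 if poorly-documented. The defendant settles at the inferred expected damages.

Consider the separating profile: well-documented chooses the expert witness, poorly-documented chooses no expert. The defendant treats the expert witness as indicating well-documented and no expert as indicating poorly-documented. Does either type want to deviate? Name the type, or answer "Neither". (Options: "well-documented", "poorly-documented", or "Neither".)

The expert witness pays 13; no expert pays 7.
well-documented: assigned the expert witness, nets 13 − 2 = 11; deviating to no expert nets 7.
poorly-documented: assigned no expert, nets 7; deviating to the expert witness nets 13 − 5 = 8.
The poorly-documented type gains 1 by deviating.

poorly-documented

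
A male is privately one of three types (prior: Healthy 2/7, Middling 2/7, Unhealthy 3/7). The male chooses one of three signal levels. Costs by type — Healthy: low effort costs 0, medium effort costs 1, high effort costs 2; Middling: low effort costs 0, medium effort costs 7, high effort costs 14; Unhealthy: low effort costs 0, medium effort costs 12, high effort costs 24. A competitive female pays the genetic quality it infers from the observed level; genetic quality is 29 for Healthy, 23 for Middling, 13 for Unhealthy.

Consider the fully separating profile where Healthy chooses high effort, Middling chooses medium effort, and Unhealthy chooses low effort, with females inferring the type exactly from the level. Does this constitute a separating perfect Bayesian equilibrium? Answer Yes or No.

Yes

Separating mating payoffs: high effort → 29, medium effort → 23, low effort → 13.
Healthy (assigned high effort): low effort: 13 − 0 = 13; medium effort: 23 − 1 = 22; high effort: 29 − 2 = 27. Healthy stays.
Middling (assigned medium effort): low effort: 13 − 0 = 13; medium effort: 23 − 7 = 16; high effort: 29 − 14 = 15. Middling stays.
Unhealthy (assigned low effort): low effort: 13 − 0 = 13; medium effort: 23 − 12 = 11; high effort: 29 − 24 = 5. Unhealthy stays.
Every type prefers its assigned level; separation holds.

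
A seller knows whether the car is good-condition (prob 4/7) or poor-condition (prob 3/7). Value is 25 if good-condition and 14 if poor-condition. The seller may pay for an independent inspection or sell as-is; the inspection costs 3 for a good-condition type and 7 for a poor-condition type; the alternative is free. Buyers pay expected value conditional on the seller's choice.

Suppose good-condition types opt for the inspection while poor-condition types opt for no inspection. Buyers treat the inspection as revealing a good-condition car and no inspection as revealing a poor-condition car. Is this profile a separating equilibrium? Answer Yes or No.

No

Under these beliefs, the inspection earns price 25 and no inspection earns price 14.
good-condition: the inspection nets 25 − 3 = 22; no inspection nets 14. good-condition prefers the inspection.
poor-condition: the inspection nets 25 − 7 = 18; no inspection nets 14. poor-condition would deviate to the inspection.
poor-condition has a profitable deviation, so the profile is not an equilibrium.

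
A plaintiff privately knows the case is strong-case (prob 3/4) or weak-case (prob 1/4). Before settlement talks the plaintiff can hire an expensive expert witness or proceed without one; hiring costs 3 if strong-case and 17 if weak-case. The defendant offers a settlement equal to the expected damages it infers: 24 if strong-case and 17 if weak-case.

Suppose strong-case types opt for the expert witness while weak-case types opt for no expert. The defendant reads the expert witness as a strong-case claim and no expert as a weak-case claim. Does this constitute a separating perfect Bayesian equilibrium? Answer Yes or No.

Yes

Under these beliefs, the expert witness earns settlement 24 and no expert earns settlement 17.
strong-case: the expert witness nets 24 − 3 = 21; no expert nets 17. strong-case prefers the expert witness.
weak-case: the expert witness nets 24 − 17 = 7; no expert nets 17. weak-case prefers no expert.
Neither type deviates, so the separating profile is an equilibrium.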